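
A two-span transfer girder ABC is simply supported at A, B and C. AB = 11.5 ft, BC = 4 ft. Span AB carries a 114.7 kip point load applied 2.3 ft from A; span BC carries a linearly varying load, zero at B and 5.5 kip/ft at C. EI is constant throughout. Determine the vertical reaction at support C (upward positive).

R_C = -16.49 kip

Take M_B as the redundant. Released structure: two simple spans AB and BC with a hinge at B.
End slopes at the hinge B, treating each span as simply supported:
  span AB: point load 114.7 at a = 2.3: Pab(L + a)/(6LEI) = 485.4/EI
  span BC: triangular load, peak 5.5: 7w₀L³/(360EI) = 6.844/EI
  relative rotation θ_0 = (485.4 + 6.844)/EI = 492.3/EI
A unit hogging moment at B produces rotation L₁/(3EI) + L₂/(3EI) = 5.167/EI.
Compatibility: M_B·(L₁+L₂)/(3EI) = θ_0, giving M_B = 95.28 kip·ft (hogging).
Span BC, ΣM about C: R_B^{BC}·4 = 14.67 + 95.28, so R_B^{BC} = 27.49 kip and R_C = 11 − 27.49 = -16.49 kip.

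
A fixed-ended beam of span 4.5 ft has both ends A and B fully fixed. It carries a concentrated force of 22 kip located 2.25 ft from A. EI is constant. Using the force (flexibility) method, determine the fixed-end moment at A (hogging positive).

M_A = 12.38 kip·ft

Release both end moments; the primary structure is a simply-supported span AB with redundants M_A and M_B.
End rotations of the released simple span under the applied load (×1/EI):
  at A: point load 22 at a = 2.25: Pab(L + b)/(6LEI) = 27.84/EI
  at B: point load 22 at a = 2.25: Pab(L + a)/(6LEI) = 27.84/EI
  θ_A0 = 27.84/EI,  θ_B0 = 27.84/EI
Flexibility coefficients: a unit moment at one end gives L/(3EI) there and L/(6EI) at the far end, so f₁₁ = f₂₂ = 1.5/EI and f₁₂ = f₂₁ = 0.75/EI.
Compatibility — zero rotation at each built-in end:
  1.5 M_A + 0.75 M_B = 27.84
  0.75 M_A + 1.5 M_B = 27.84
Solving the pair gives M_A = 12.38 kip·ft and M_B = 12.38 kip·ft (hogging).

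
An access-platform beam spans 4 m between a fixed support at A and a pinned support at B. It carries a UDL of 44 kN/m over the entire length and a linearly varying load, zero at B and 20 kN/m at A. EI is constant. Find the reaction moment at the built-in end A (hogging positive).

M_A = 109.3 kN·m

Choose R_B as the redundant. The primary structure is the cantilever fixed at A.
Deflection at B on the released cantilever, summing each load's contribution:
  UDL 44: wL⁴/(8EI) = 1408/EI
  triangular load, peak 20 at the fixed end: w₀L⁴/(30EI) = 170.7/EI
  δ_0 = 1579/EI
Flexibility coefficient — unit upward force at B: δ_{BB} = L³/(3EI) = 21.33/EI.
The prop prevents deflection at B: R_B = δ_0/δ_{BB} = 1579/21.33 = 74 kN.
Moment equilibrium about A: M_A = Σ(load moments about A) − R_B·L = 405.3 − 74×4 = 109.3 kN·m.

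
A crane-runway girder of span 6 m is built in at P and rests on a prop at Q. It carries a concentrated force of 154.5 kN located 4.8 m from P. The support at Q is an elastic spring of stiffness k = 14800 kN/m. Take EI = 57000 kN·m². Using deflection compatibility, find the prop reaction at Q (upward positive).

R_Q = 103.2 kN

Release the roller at Q. Primary structure: cantilever fixed at P.
Deflection at Q on the released cantilever, summing each load's contribution:
  point load 154.5 at a = 4.8: Pa²(3L − a)/(6EI) = 7831/EI
Tip deflection under a unit load at Q: L³/(3EI) = 72/EI.
With EI = 57000 kN·m²: δ_0 = 0.13739 m and δ_{QQ} = 0.001263 m/kN.
Compatibility — the spring shortens by R_Q/k under the reaction it provides: δ_0 − R_Q·δ_{QQ} = R_Q/k. With 1/k = 0.000068 m/kN, R_Q = δ_0 / (δ_{QQ} + 1/k) = 0.13739 / (0.001263 + 0.000068) = 103.2 kN.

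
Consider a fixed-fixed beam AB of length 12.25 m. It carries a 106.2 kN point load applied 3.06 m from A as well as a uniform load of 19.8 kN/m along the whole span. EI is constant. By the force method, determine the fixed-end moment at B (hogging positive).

Take the two fixed-end moments M_A, M_B as redundants; the released structure is the simple span AB.
On the primary (simply-supported) span, the end slopes from the loading are:
  at A: point load 106.2 at a = 3.06: Pab(L + b)/(6LEI) = 871.2/EI
  at B: point load 106.2 at a = 3.06: Pab(L + a)/(6LEI) = 622.1/EI
  at A: UDL 19.8: wL³/(24EI) = 1517/EI
  at B: UDL 19.8: wL³/(24EI) = 1517/EI
  θ_A0 = 2388/EI,  θ_B0 = 2139/EI
Flexibility coefficients: a unit moment at one end gives L/(3EI) there and L/(6EI) at the far end, so f₁₁ = f₂₂ = 4.083/EI and f₁₂ = f₂₁ = 2.042/EI.
Compatibility — zero rotation at each built-in end:
  4.083 M_A + 2.042 M_B = 2388
  2.042 M_A + 4.083 M_B = 2139
Solving the pair gives M_A = 430.5 kN·m and M_B = 308.5 kN·m (hogging).

M_B = 308.5 kN·m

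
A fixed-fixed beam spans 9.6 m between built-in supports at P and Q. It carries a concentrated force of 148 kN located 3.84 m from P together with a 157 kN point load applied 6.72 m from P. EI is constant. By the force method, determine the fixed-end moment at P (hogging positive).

Release both end moments; the primary structure is a simply-supported span PQ with redundants M_P and M_Q.
Simple-span end rotations at P and Q under the given loads:
  at P: point load 148 at a = 3.84: Pab(L + b)/(6LEI) = 872.9/EI
  at Q: point load 148 at a = 3.84: Pab(L + a)/(6LEI) = 763.8/EI
  at P: point load 157 at a = 6.72: Pab(L + b)/(6LEI) = 658.3/EI
  at Q: point load 157 at a = 6.72: Pab(L + a)/(6LEI) = 860.9/EI
  θ_P0 = 1531/EI,  θ_Q0 = 1625/EI
Flexibility coefficients: a unit moment at one end gives L/(3EI) there and L/(6EI) at the far end, so f₁₁ = f₂₂ = 3.2/EI and f₁₂ = f₂₁ = 1.6/EI.
Compatibility — zero rotation at each built-in end:
  3.2 M_P + 1.6 M_Q = 1531
  1.6 M_P + 3.2 M_Q = 1625
Solving the pair gives M_P = 299.5 kN·m and M_Q = 358 kN·m (hogging).

M_P = 299.5 kN·m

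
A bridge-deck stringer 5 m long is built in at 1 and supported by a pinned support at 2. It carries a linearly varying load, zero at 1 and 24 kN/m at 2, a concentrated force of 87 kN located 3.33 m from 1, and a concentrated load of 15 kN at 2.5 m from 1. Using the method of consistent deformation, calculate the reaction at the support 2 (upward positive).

R_2 = 82.72 kN

Choose R_2 as the redundant. The primary structure is the cantilever fixed at 1.
Deflection at 2 on the released cantilever, summing each load's contribution:
  triangular load, peak 24 at the free end: 11w₀L⁴/(120EI) = 1375/EI
  point load 87 at a = 3.33: Pa²(3L − a)/(6EI) = 1876/EI
  point load 15 at a = 2.5: Pa²(3L − a)/(6EI) = 195.3/EI
  δ_0 = 3447/EI
Tip deflection under a unit load at 2: L³/(3EI) = 41.67/EI.
The prop prevents deflection at 2: R_2 = δ_0/δ_{22} = 3447/41.67 = 82.72 kN.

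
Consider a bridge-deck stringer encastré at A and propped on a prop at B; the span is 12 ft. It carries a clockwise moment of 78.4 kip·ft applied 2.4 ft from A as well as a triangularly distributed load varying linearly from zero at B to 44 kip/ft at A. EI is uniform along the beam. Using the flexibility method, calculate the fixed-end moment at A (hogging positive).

Release the roller at B. Primary structure: cantilever fixed at A.
Primary-structure tip deflection at B by superposition:
  clockwise couple 78.4 at a = 2.4: M₀a(2L − a)/(2EI) = 2032/EI
  triangular load, peak 44 at the fixed end: w₀L⁴/(30EI) = 30413/EI
  δ_0 = 32445/EI
Flexibility coefficient — unit upward force at B: δ_{BB} = L³/(3EI) = 576/EI.
The prop prevents deflection at B: R_B = δ_0/δ_{BB} = 32445/576 = 56.33 kip.
Moment equilibrium about A: M_A = Σ(load moments about A) − R_B·L = 1134 − 56.33×12 = 458.5 kip·ft.

M_A = 458.5 kip·ft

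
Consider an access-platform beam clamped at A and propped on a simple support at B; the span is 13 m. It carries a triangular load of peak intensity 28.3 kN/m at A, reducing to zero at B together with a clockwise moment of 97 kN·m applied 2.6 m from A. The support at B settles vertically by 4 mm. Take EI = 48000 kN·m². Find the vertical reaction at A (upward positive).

Release the roller at B. Primary structure: cantilever fixed at A.
Free-end deflection of the primary structure under the applied loading (downward +):
  triangular load, peak 28.3 at the fixed end: w₀L⁴/(30EI) = 26943/EI
  clockwise couple 97 at a = 2.6: M₀a(2L − a)/(2EI) = 2951/EI
  δ_0 = 29893/EI
Tip deflection under a unit load at B: L³/(3EI) = 732.3/EI.
With EI = 48000 kN·m²: δ_0 = 0.62278 m and δ_{BB} = 0.015257 m/kN.
Compatibility — the beam at B must follow the support down by 0.004 m: δ_0 − R_B·δ_{BB} = 0.004, so R_B = (0.62278 − 0.004)/0.015257 = 40.56 kN.
Vertical equilibrium: R_A = ΣP − R_B = 183.9 − 40.56 = 143.4 kN.

R_A = 143.4 kN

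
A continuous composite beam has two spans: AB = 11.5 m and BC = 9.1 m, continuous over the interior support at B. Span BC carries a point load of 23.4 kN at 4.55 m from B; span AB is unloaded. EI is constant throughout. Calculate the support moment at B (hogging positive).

Release continuity at B by inserting a hinge; the redundant is the internal moment M_B. The primary structure is two simply-supported spans AB and BC.
Rotations at B on the released spans (each span's end-slope, ×1/EI):
  span BC: point load 23.4 at a = 4.55: Pab(L + b)/(6LEI) = 121.1/EI
  relative rotation θ_0 = (0 + 121.1)/EI = 121.1/EI
A unit hogging moment at B produces rotation L₁/(3EI) + L₂/(3EI) = 6.867/EI.
Compatibility: M_B·(L₁+L₂)/(3EI) = θ_0, giving M_B = 17.64 kN·m (hogging).

M_B = 17.64 kN·m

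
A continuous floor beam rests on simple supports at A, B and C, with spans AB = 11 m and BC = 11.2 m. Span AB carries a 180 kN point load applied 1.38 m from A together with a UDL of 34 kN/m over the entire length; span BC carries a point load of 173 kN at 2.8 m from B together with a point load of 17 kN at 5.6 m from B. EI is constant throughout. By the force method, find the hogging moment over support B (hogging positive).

Release continuity at B by inserting a hinge; the redundant is the internal moment M_B. The primary structure is two simply-supported spans AB and BC.
End slopes at the hinge B, treating each span as simply supported:
  span AB: point load 180 at a = 1.38: Pab(L + a)/(6LEI) = 448.2/EI
  span AB: UDL 34: wL³/(24EI) = 1886/EI
  span BC: point load 173 at a = 2.8: Pab(L + b)/(6LEI) = 1187/EI
  span BC: point load 17 at a = 5.6: Pab(L + b)/(6LEI) = 133.3/EI
  relative rotation θ_0 = (2334 + 1320)/EI = 3654/EI
A unit hogging moment at B produces rotation L₁/(3EI) + L₂/(3EI) = 7.4/EI.
Slope continuity at B: θ_0 = M_B·7.4/EI, so M_B = 3654/7.4 = 493.8 kN·m (hogging).

M_B = 493.8 kN·m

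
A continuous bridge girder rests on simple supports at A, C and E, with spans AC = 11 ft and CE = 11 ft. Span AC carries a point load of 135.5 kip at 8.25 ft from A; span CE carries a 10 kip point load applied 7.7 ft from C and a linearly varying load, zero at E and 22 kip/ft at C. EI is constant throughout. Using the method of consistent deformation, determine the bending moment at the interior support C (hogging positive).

M_C = 218.5 kip·ft

Take M_C as the redundant. Released structure: two simple spans AC and CE with a hinge at C.
End slopes at the hinge C, treating each span as simply supported:
  span AC: point load 135.5 at a = 8.25: Pab(L + a)/(6LEI) = 896.6/EI
  span CE: point load 10 at a = 7.7: Pab(L + b)/(6LEI) = 55.05/EI
  span CE: triangular load, peak 22: w₀L³/(45EI) = 650.7/EI
  relative rotation θ_0 = (896.6 + 705.8)/EI = 1602/EI
A unit hogging moment at C produces rotation L₁/(3EI) + L₂/(3EI) = 7.333/EI.
Slope continuity at C: θ_0 = M_C·7.333/EI, so M_C = 1602/7.333 = 218.5 kip·ft (hogging).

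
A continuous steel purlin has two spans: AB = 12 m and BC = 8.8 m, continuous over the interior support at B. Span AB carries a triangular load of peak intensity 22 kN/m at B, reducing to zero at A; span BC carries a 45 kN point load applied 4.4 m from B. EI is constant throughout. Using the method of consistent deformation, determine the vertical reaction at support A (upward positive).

Insert a hinge at B; M_B is the redundant, and each span becomes simply supported.
End slopes at the hinge B, treating each span as simply supported:
  span AB: triangular load, peak 22: w₀L³/(45EI) = 844.8/EI
  span BC: point load 45 at a = 4.4: Pab(L + b)/(6LEI) = 217.8/EI
  relative rotation θ_0 = (844.8 + 217.8)/EI = 1063/EI
A unit hogging moment at B produces rotation L₁/(3EI) + L₂/(3EI) = 6.933/EI.
Slope continuity at B: θ_0 = M_B·6.933/EI, so M_B = 1063/6.933 = 153.3 kN·m (hogging).
Span AB, ΣM about A with M_B applied at B: R_B^{AB}·12 = 1056 + 153.3, so R_B^{AB} = 100.8 kN and R_A = 132 − 100.8 = 31.23 kN.

R_A = 31.23 kN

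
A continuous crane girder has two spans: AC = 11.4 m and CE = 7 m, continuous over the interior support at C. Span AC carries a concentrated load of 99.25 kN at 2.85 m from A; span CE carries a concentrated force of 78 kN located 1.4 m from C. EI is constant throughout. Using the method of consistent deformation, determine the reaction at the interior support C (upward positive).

R_C = 113.1 kN

Release continuity at C by inserting a hinge; the redundant is the internal moment M_C. The primary structure is two simply-supported spans AC and CE.
End slopes at the hinge C, treating each span as simply supported:
  span AC: point load 99.25 at a = 2.85: Pab(L + a)/(6LEI) = 503.8/EI
  span CE: point load 78 at a = 1.4: Pab(L + b)/(6LEI) = 183.5/EI
  relative rotation θ_0 = (503.8 + 183.5)/EI = 687.3/EI
A unit hogging moment at C produces rotation L₁/(3EI) + L₂/(3EI) = 6.133/EI.
Compatibility: M_C·(L₁+L₂)/(3EI) = θ_0, giving M_C = 112.1 kN·m (hogging).
Span AC, ΣM about A with M_C applied at C: R_C^{AC}·11.4 = 282.9 + 112.1, so R_C^{AC} = 34.64 kN and R_A = 99.25 − 34.64 = 64.61 kN.
Span CE, ΣM about E: R_C^{CE}·7 = 436.8 + 112.1, so R_C^{CE} = 78.41 kN and R_E = 78 − 78.41 = -0.4087 kN.
R_C = 34.64 + 78.41 = 113.1 kN.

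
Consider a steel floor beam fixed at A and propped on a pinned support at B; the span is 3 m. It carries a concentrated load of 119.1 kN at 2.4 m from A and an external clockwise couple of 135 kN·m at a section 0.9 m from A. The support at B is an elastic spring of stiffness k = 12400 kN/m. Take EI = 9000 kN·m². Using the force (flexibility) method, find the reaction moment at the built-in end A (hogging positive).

Choose R_B as the redundant. The primary structure is the cantilever fixed at A.
Downward deflection at the released point B due to the loads:
  point load 119.1 at a = 2.4: Pa²(3L − a)/(6EI) = 754.6/EI
  clockwise couple 135 at a = 0.9: M₀a(2L − a)/(2EI) = 309.8/EI
  δ_0 = 1064/EI
Tip deflection under a unit load at B: L³/(3EI) = 9/EI.
With EI = 9000 kN·m²: δ_0 = 0.11827 m and δ_{BB} = 0.001 m/kN.
Compatibility — the spring shortens by R_B/k under the reaction it provides: δ_0 − R_B·δ_{BB} = R_B/k. With 1/k = 0.000081 m/kN, R_B = δ_0 / (δ_{BB} + 1/k) = 0.11827 / (0.001 + 0.000081) = 109.4 kN.
Moment equilibrium about A: M_A = Σ(load moments about A) − R_B·L = 420.8 − 109.4×3 = 92.5 kN·m.

M_A = 92.5 kN·m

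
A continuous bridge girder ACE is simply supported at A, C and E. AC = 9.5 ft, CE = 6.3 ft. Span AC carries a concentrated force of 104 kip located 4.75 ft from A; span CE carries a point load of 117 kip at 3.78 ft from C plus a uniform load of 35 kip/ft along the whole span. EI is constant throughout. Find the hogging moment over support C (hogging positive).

M_C = 230 kip·ft

Insert a hinge at C; M_C is the redundant, and each span becomes simply supported.
End slopes at the hinge C, treating each span as simply supported:
  span AC: point load 104 at a = 4.75: Pab(L + a)/(6LEI) = 586.6/EI
  span CE: point load 117 at a = 3.78: Pab(L + b)/(6LEI) = 260/EI
  span CE: UDL 35: wL³/(24EI) = 364.7/EI
  relative rotation θ_0 = (586.6 + 624.7)/EI = 1211/EI
A unit hogging moment at C produces rotation L₁/(3EI) + L₂/(3EI) = 5.267/EI.
Slope continuity at C: θ_0 = M_C·5.267/EI, so M_C = 1211/5.267 = 230 kip·ft (hogging).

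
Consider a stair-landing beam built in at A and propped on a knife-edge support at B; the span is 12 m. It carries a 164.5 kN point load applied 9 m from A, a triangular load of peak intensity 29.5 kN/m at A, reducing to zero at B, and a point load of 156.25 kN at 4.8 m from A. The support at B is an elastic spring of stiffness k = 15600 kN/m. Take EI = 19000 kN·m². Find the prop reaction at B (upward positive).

R_B = 171.6 kN

Release the roller at B. Primary structure: cantilever fixed at A.
Free-end deflection of the primary structure under the applied loading (downward +):
  point load 164.5 at a = 9: Pa²(3L − a)/(6EI) = 59960/EI
  triangular load, peak 29.5 at the fixed end: w₀L⁴/(30EI) = 20390/EI
  point load 156.25 at a = 4.8: Pa²(3L − a)/(6EI) = 18720/EI
  δ_0 = 99071/EI
Tip deflection under a unit load at B: L³/(3EI) = 576/EI.
With EI = 19000 kN·m²: δ_0 = 5.2142 m and δ_{BB} = 0.030316 m/kN.
Compatibility — the spring shortens by R_B/k under the reaction it provides: δ_0 − R_B·δ_{BB} = R_B/k. With 1/k = 0.000064 m/kN, R_B = δ_0 / (δ_{BB} + 1/k) = 5.2142 / (0.030316 + 0.000064) = 171.6 kN.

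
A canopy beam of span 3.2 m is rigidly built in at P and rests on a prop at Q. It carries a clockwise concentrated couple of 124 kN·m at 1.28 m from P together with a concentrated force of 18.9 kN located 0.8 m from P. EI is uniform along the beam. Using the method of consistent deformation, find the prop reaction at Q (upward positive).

Choose R_Q as the redundant. The primary structure is the cantilever fixed at P.
Primary-structure tip deflection at Q by superposition:
  clockwise couple 124 at a = 1.28: M₀a(2L − a)/(2EI) = 406.3/EI
  point load 18.9 at a = 0.8: Pa²(3L − a)/(6EI) = 17.74/EI
  δ_0 = 424.1/EI
Tip deflection under a unit load at Q: L³/(3EI) = 10.92/EI.
The prop prevents deflection at Q: R_Q = δ_0/δ_{QQ} = 424.1/10.92 = 38.82 kN.

R_Q = 38.82 kN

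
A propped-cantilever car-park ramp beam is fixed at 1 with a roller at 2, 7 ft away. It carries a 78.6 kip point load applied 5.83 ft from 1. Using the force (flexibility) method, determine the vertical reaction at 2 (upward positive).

R_2 = 59.08 kip

Take the reaction at 2 as the redundant and release it; the primary structure is a cantilever fixed at 1.
Free-end deflection of the primary structure under the applied loading (downward +):
  point load 78.6 at a = 5.83: Pa²(3L − a)/(6EI) = 6755/EI
Tip deflection under a unit load at 2: L³/(3EI) = 114.3/EI.
Compatibility at 2: δ_0 − R_2·δ_{22} = 0, so R_2 = 6755/114.3 = 59.08 kip.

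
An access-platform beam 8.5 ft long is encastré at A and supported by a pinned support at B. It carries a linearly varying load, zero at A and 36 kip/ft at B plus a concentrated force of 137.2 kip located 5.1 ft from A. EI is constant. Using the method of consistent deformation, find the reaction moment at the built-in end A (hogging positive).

Choose R_B as the redundant. The primary structure is the cantilever fixed at A.
Primary-structure tip deflection at B by superposition:
  triangular load, peak 36 at the free end: 11w₀L⁴/(120EI) = 17226/EI
  point load 137.2 at a = 5.1: Pa²(3L − a)/(6EI) = 12133/EI
  δ_0 = 29359/EI
Tip deflection under a unit load at B: L³/(3EI) = 204.7/EI.
The prop prevents deflection at B: R_B = δ_0/δ_{BB} = 29359/204.7 = 143.4 kip.
Moment equilibrium about A: M_A = Σ(load moments about A) − R_B·L = 1567 − 143.4×8.5 = 347.6 kip·ft.

M_A = 347.6 kip·ft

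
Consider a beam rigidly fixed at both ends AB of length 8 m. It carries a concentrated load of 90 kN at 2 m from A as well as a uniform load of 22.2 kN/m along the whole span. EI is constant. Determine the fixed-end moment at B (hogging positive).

M_B = 152.2 kN·m

Release both end moments; the primary structure is a simply-supported span AB with redundants M_A and M_B.
On the primary (simply-supported) span, the end slopes from the loading are:
  at A: point load 90 at a = 2: Pab(L + b)/(6LEI) = 315/EI
  at B: point load 90 at a = 2: Pab(L + a)/(6LEI) = 225/EI
  at A: UDL 22.2: wL³/(24EI) = 473.6/EI
  at B: UDL 22.2: wL³/(24EI) = 473.6/EI
  θ_A0 = 788.6/EI,  θ_B0 = 698.6/EI
Flexibility coefficients: a unit moment at one end gives L/(3EI) there and L/(6EI) at the far end, so f₁₁ = f₂₂ = 2.667/EI and f₁₂ = f₂₁ = 1.333/EI.
Compatibility — zero rotation at each built-in end:
  2.667 M_A + 1.333 M_B = 788.6
  1.333 M_A + 2.667 M_B = 698.6
Solving the pair gives M_A = 219.7 kN·m and M_B = 152.2 kN·m (hogging).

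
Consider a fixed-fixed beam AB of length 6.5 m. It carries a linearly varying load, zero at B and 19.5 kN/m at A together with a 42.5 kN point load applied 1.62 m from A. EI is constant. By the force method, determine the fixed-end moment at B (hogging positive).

Take the two fixed-end moments M_A, M_B as redundants; the released structure is the simple span AB.
Simple-span end rotations at A and B under the given loads:
  at A: triangular load, peak 19.5: w₀L³/(45EI) = 119/EI
  at B: triangular load, peak 19.5: 7w₀L³/(360EI) = 104.1/EI
  at A: point load 42.5 at a = 1.62: Pab(L + b)/(6LEI) = 98.04/EI
  at B: point load 42.5 at a = 1.62: Pab(L + a)/(6LEI) = 69.95/EI
  θ_A0 = 217/EI,  θ_B0 = 174.1/EI
Flexibility coefficients: a unit moment at one end gives L/(3EI) there and L/(6EI) at the far end, so f₁₁ = f₂₂ = 2.167/EI and f₁₂ = f₂₁ = 1.083/EI.
Compatibility — zero rotation at each built-in end:
  2.167 M_A + 1.083 M_B = 217
  1.083 M_A + 2.167 M_B = 174.1
Solving the pair gives M_A = 80 kN·m and M_B = 40.35 kN·m (hogging).

M_B = 40.35 kN·m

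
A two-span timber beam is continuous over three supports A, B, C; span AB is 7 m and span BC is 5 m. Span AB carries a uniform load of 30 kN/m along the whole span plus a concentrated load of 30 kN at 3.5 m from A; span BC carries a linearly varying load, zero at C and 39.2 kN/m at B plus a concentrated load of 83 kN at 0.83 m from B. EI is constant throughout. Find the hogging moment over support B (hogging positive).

M_B = 179.3 kN·m

Insert a hinge at B; M_B is the redundant, and each span becomes simply supported.
Discontinuity in slope at B on the released structure — sum the simple-span end rotations:
  span AB: UDL 30: wL³/(24EI) = 428.8/EI
  span AB: point load 30 at a = 3.5: Pab(L + a)/(6LEI) = 91.88/EI
  span BC: triangular load, peak 39.2: w₀L³/(45EI) = 108.9/EI
  span BC: point load 83 at a = 0.83: Pab(L + b)/(6LEI) = 87.81/EI
  relative rotation θ_0 = (520.6 + 196.7)/EI = 717.3/EI
A unit hogging moment at B produces rotation L₁/(3EI) + L₂/(3EI) = 4/EI.
Compatibility: M_B·(L₁+L₂)/(3EI) = θ_0, giving M_B = 179.3 kN·m (hogging).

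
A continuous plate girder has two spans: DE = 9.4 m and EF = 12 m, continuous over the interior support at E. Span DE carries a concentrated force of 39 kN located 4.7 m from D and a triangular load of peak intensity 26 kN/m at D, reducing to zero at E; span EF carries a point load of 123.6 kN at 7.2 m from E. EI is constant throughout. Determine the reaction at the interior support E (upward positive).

R_E = 153.1 kN

Take M_E as the redundant. Released structure: two simple spans DE and EF with a hinge at E.
End slopes at the hinge E, treating each span as simply supported:
  span DE: point load 39 at a = 4.7: Pab(L + a)/(6LEI) = 215.4/EI
  span DE: triangular load, peak 26: 7w₀L³/(360EI) = 419.9/EI
  span EF: point load 123.6 at a = 7.2: Pab(L + b)/(6LEI) = 996.7/EI
  relative rotation θ_0 = (635.3 + 996.7)/EI = 1632/EI
A unit hogging moment at E produces rotation L₁/(3EI) + L₂/(3EI) = 7.133/EI.
Slope continuity at E: θ_0 = M_E·7.133/EI, so M_E = 1632/7.133 = 228.8 kN·m (hogging).
Span DE, ΣM about D with M_E applied at E: R_E^{DE}·9.4 = 566.2 + 228.8, so R_E^{DE} = 84.57 kN and R_D = 161.2 − 84.57 = 76.63 kN.
Span EF, ΣM about F: R_E^{EF}·12 = 593.3 + 228.8, so R_E^{EF} = 68.51 kN and R_F = 123.6 − 68.51 = 55.09 kN.
R_E = 84.57 + 68.51 = 153.1 kN.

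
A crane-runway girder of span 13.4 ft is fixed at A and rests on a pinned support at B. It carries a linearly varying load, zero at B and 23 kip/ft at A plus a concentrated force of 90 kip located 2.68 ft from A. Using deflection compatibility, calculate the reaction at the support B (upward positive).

R_B = 35.86 kip

Remove the prop at B; the released (primary) structure is a cantilever built in at A.
Deflection at B on the released cantilever, summing each load's contribution:
  triangular load, peak 23 at the fixed end: w₀L⁴/(30EI) = 24719/EI
  point load 90 at a = 2.68: Pa²(3L − a)/(6EI) = 4042/EI
  δ_0 = 28761/EI
Tip deflection under a unit load at B: L³/(3EI) = 802/EI.
Compatibility at B: δ_0 − R_B·δ_{BB} = 0, so R_B = 28761/802 = 35.86 kip.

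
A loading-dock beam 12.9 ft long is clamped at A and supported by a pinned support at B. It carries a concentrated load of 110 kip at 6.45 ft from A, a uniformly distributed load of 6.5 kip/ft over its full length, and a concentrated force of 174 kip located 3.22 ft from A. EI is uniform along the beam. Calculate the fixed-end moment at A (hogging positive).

M_A = 769.2 kip·ft

Release the roller at B. Primary structure: cantilever fixed at A.
Primary-structure tip deflection at B by superposition:
  point load 110 at a = 6.45: Pa²(3L − a)/(6EI) = 24597/EI
  UDL 6.5: wL⁴/(8EI) = 22500/EI
  point load 174 at a = 3.22: Pa²(3L − a)/(6EI) = 10668/EI
  δ_0 = 57766/EI
Flexibility coefficient — unit upward force at B: δ_{BB} = L³/(3EI) = 715.6/EI.
The prop prevents deflection at B: R_B = δ_0/δ_{BB} = 57766/715.6 = 80.73 kip.
Moment equilibrium about A: M_A = Σ(load moments about A) − R_B·L = 1811 − 80.73×12.9 = 769.2 kip·ft.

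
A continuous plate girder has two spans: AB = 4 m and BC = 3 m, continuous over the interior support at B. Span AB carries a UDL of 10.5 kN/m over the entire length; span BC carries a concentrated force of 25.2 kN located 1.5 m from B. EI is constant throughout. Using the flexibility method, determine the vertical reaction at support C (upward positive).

Release continuity at B by inserting a hinge; the redundant is the internal moment M_B. The primary structure is two simply-supported spans AB and BC.
Discontinuity in slope at B on the released structure — sum the simple-span end rotations:
  span AB: UDL 10.5: wL³/(24EI) = 28/EI
  span BC: point load 25.2 at a = 1.5: Pab(L + b)/(6LEI) = 14.18/EI
  relative rotation θ_0 = (28 + 14.18)/EI = 42.17/EI
A unit hogging moment at B produces rotation L₁/(3EI) + L₂/(3EI) = 2.333/EI.
Compatibility: M_B·(L₁+L₂)/(3EI) = θ_0, giving M_B = 18.07 kN·m (hogging).
Span BC, ΣM about C: R_B^{BC}·3 = 37.8 + 18.07, so R_B^{BC} = 18.62 kN and R_C = 25.2 − 18.62 = 6.575 kN.

R_C = 6.575 kN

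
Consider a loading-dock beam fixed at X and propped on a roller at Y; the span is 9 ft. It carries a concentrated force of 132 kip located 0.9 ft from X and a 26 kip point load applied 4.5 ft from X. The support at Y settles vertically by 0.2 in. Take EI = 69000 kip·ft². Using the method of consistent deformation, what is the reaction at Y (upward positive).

R_Y = 5.306 kip

Release the roller at Y. Primary structure: cantilever fixed at X.
Free-end deflection of the primary structure under the applied loading (downward +):
  point load 132 at a = 0.9: Pa²(3L − a)/(6EI) = 465.1/EI
  point load 26 at a = 4.5: Pa²(3L − a)/(6EI) = 1974/EI
  δ_0 = 2439/EI
Flexibility coefficient — unit upward force at Y: δ_{YY} = L³/(3EI) = 243/EI.
With EI = 69000 kip·ft²: δ_0 = 0.035355 ft and δ_{YY} = 0.003522 ft/kip.
Compatibility — the beam at Y must follow the support down by 0.01667 ft: δ_0 − R_Y·δ_{YY} = 0.01667, so R_Y = (0.035355 − 0.01667)/0.003522 = 5.306 kip.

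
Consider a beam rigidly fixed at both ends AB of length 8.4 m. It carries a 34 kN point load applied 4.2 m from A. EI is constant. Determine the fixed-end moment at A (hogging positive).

M_A = 35.7 kN·m

Release both end moments; the primary structure is a simply-supported span AB with redundants M_A and M_B.
On the primary (simply-supported) span, the end slopes from the loading are:
  at A: point load 34 at a = 4.2: Pab(L + b)/(6LEI) = 149.9/EI
  at B: point load 34 at a = 4.2: Pab(L + a)/(6LEI) = 149.9/EI
  θ_A0 = 149.9/EI,  θ_B0 = 149.9/EI
Flexibility coefficients: a unit moment at one end gives L/(3EI) there and L/(6EI) at the far end, so f₁₁ = f₂₂ = 2.8/EI and f₁₂ = f₂₁ = 1.4/EI.
Compatibility — zero rotation at each built-in end:
  2.8 M_A + 1.4 M_B = 149.9
  1.4 M_A + 2.8 M_B = 149.9
Solving the pair gives M_A = 35.7 kN·m and M_B = 35.7 kN·m (hogging).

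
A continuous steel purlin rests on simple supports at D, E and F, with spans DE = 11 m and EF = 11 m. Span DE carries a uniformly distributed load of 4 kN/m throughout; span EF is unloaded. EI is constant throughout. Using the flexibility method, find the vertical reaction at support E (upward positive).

R_E = 27.5 kN

Take M_E as the redundant. Released structure: two simple spans DE and EF with a hinge at E.
Discontinuity in slope at E on the released structure — sum the simple-span end rotations:
  span DE: UDL 4: wL³/(24EI) = 221.8/EI
  relative rotation θ_0 = (221.8 + 0)/EI = 221.8/EI
A unit hogging moment at E produces rotation L₁/(3EI) + L₂/(3EI) = 7.333/EI.
Compatibility: M_E·(L₁+L₂)/(3EI) = θ_0, giving M_E = 30.25 kN·m (hogging).
Span DE, ΣM about D with M_E applied at E: R_E^{DE}·11 = 242 + 30.25, so R_E^{DE} = 24.75 kN and R_D = 44 − 24.75 = 19.25 kN.
Span EF, ΣM about F: R_E^{EF}·11 = 0 + 30.25, so R_E^{EF} = 2.75 kN and R_F = 0 − 2.75 = -2.75 kN.
R_E = 24.75 + 2.75 = 27.5 kN.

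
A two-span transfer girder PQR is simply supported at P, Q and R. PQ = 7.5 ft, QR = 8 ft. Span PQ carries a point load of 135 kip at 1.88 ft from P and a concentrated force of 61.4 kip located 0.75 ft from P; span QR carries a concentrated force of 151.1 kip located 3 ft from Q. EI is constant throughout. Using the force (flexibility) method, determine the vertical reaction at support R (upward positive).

R_R = 33.24 kip

Take M_Q as the redundant. Released structure: two simple spans PQ and QR with a hinge at Q.
Rotations at Q on the released spans (each span's end-slope, ×1/EI):
  span PQ: point load 135 at a = 1.88: Pab(L + a)/(6LEI) = 297.3/EI
  span PQ: point load 61.4 at a = 0.75: Pab(L + a)/(6LEI) = 56.99/EI
  span QR: point load 151.1 at a = 3: Pab(L + b)/(6LEI) = 613.8/EI
  relative rotation θ_0 = (354.3 + 613.8)/EI = 968.1/EI
A unit hogging moment at Q produces rotation L₁/(3EI) + L₂/(3EI) = 5.167/EI.
Slope continuity at Q: θ_0 = M_Q·5.167/EI, so M_Q = 968.1/5.167 = 187.4 kip·ft (hogging).
Span QR, ΣM about R: R_Q^{QR}·8 = 755.5 + 187.4, so R_Q^{QR} = 117.9 kip and R_R = 151.1 − 117.9 = 33.24 kip.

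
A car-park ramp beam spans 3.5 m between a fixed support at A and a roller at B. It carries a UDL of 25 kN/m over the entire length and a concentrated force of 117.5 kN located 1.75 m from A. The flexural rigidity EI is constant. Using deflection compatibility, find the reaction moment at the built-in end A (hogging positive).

Remove the prop at B; the released (primary) structure is a cantilever built in at A.
Downward deflection at the released point B due to the loads:
  UDL 25: wL⁴/(8EI) = 468.9/EI
  point load 117.5 at a = 1.75: Pa²(3L − a)/(6EI) = 524.8/EI
  δ_0 = 993.7/EI
Flexibility coefficient — unit upward force at B: δ_{BB} = L³/(3EI) = 14.29/EI.
The prop prevents deflection at B: R_B = δ_0/δ_{BB} = 993.7/14.29 = 69.53 kN.
Moment equilibrium about A: M_A = Σ(load moments about A) − R_B·L = 358.8 − 69.53×3.5 = 115.4 kN·m.

M_A = 115.4 kN·m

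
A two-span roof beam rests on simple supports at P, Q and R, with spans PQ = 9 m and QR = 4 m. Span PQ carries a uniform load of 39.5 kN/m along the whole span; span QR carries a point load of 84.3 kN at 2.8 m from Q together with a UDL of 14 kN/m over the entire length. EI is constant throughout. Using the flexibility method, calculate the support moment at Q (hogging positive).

Take M_Q as the redundant. Released structure: two simple spans PQ and QR with a hinge at Q.
Discontinuity in slope at Q on the released structure — sum the simple-span end rotations:
  span PQ: UDL 39.5: wL³/(24EI) = 1200/EI
  span QR: point load 84.3 at a = 2.8: Pab(L + b)/(6LEI) = 61.37/EI
  span QR: UDL 14: wL³/(24EI) = 37.33/EI
  relative rotation θ_0 = (1200 + 98.7)/EI = 1299/EI
A unit hogging moment at Q produces rotation L₁/(3EI) + L₂/(3EI) = 4.333/EI.
Slope continuity at Q: θ_0 = M_Q·4.333/EI, so M_Q = 1299/4.333 = 299.7 kN·m (hogging).

M_Q = 299.7 kN·m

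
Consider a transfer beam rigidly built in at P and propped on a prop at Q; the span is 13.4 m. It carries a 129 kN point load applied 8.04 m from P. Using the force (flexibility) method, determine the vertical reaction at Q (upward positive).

Remove the prop at Q; the released (primary) structure is a cantilever built in at P.
Primary-structure tip deflection at Q by superposition:
  point load 129 at a = 8.04: Pa²(3L − a)/(6EI) = 44696/EI
Flexibility coefficient — unit upward force at Q: δ_{QQ} = L³/(3EI) = 802/EI.
Compatibility at Q: δ_0 − R_Q·δ_{QQ} = 0, so R_Q = 44696/802 = 55.73 kN.

R_Q = 55.73 kN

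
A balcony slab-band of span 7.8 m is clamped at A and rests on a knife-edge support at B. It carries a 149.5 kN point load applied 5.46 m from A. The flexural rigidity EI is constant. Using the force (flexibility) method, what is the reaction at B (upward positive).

Choose R_B as the redundant. The primary structure is the cantilever fixed at A.
Primary-structure tip deflection at B by superposition:
  point load 149.5 at a = 5.46: Pa²(3L − a)/(6EI) = 13326/EI
Flexibility coefficient — unit upward force at B: δ_{BB} = L³/(3EI) = 158.2/EI.
Compatibility at B: δ_0 − R_B·δ_{BB} = 0, so R_B = 13326/158.2 = 84.24 kN.

R_B = 84.24 kN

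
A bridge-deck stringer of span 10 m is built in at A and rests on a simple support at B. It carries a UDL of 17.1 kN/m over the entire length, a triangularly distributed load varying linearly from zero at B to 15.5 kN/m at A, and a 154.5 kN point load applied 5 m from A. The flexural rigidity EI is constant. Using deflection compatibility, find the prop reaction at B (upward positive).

Release the roller at B. Primary structure: cantilever fixed at A.
Deflection at B on the released cantilever, summing each load's contribution:
  UDL 17.1: wL⁴/(8EI) = 21375/EI
  triangular load, peak 15.5 at the fixed end: w₀L⁴/(30EI) = 5167/EI
  point load 154.5 at a = 5: Pa²(3L − a)/(6EI) = 16094/EI
  δ_0 = 42635/EI
Tip deflection under a unit load at B: L³/(3EI) = 333.3/EI.
Compatibility at B: δ_0 − R_B·δ_{BB} = 0, so R_B = 42635/333.3 = 127.9 kN.

R_B = 127.9 kN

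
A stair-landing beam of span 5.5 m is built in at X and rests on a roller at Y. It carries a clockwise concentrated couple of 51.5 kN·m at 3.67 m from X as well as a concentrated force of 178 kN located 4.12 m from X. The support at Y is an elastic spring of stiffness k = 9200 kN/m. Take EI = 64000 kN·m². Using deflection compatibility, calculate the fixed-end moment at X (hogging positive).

Remove the prop at Y; the released (primary) structure is a cantilever built in at X.
Downward deflection at the released point Y due to the loads:
  clockwise couple 51.5 at a = 3.67: M₀a(2L − a)/(2EI) = 692.7/EI
  point load 178 at a = 4.12: Pa²(3L − a)/(6EI) = 6234/EI
  δ_0 = 6927/EI
Tip deflection under a unit load at Y: L³/(3EI) = 55.46/EI.
With EI = 64000 kN·m²: δ_0 = 0.10823 m and δ_{YY} = 0.000867 m/kN.
Compatibility — the spring shortens by R_Y/k under the reaction it provides: δ_0 − R_Y·δ_{YY} = R_Y/k. With 1/k = 0.000109 m/kN, R_Y = δ_0 / (δ_{YY} + 1/k) = 0.10823 / (0.000867 + 0.000109) = 111 kN.
Moment equilibrium about X: M_X = Σ(load moments about X) − R_Y·L = 784.9 − 111×5.5 = 174.5 kN·m.

M_X = 174.5 kN·m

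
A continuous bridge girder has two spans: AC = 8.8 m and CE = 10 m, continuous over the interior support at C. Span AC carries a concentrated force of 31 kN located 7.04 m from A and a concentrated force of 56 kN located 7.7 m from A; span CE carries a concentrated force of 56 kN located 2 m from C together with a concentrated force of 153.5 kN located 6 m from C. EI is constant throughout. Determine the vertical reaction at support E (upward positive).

R_E = 81.09 kN

Insert a hinge at C; M_C is the redundant, and each span becomes simply supported.
Rotations at C on the released spans (each span's end-slope, ×1/EI):
  span AC: point load 31 at a = 7.04: Pab(L + a)/(6LEI) = 115.2/EI
  span AC: point load 56 at a = 7.7: Pab(L + a)/(6LEI) = 148.2/EI
  span CE: point load 56 at a = 2: Pab(L + b)/(6LEI) = 268.8/EI
  span CE: point load 153.5 at a = 6: Pab(L + b)/(6LEI) = 859.6/EI
  relative rotation θ_0 = (263.5 + 1128)/EI = 1392/EI
A unit hogging moment at C produces rotation L₁/(3EI) + L₂/(3EI) = 6.267/EI.
Compatibility: M_C·(L₁+L₂)/(3EI) = θ_0, giving M_C = 222.1 kN·m (hogging).
Span CE, ΣM about E: R_C^{CE}·10 = 1062 + 222.1, so R_C^{CE} = 128.4 kN and R_E = 209.5 − 128.4 = 81.09 kN.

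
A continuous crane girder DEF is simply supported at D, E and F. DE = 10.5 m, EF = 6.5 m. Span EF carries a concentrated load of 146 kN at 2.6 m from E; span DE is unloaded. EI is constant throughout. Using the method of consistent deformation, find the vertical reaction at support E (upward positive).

Insert a hinge at E; M_E is the redundant, and each span becomes simply supported.
Discontinuity in slope at E on the released structure — sum the simple-span end rotations:
  span EF: point load 146 at a = 2.6: Pab(L + b)/(6LEI) = 394.8/EI
  relative rotation θ_0 = (0 + 394.8)/EI = 394.8/EI
A unit hogging moment at E produces rotation L₁/(3EI) + L₂/(3EI) = 5.667/EI.
Compatibility: M_E·(L₁+L₂)/(3EI) = θ_0, giving M_E = 69.67 kN·m (hogging).
Span DE, ΣM about D with M_E applied at E: R_E^{DE}·10.5 = 0 + 69.67, so R_E^{DE} = 6.635 kN and R_D = 0 − 6.635 = -6.635 kN.
Span EF, ΣM about F: R_E^{EF}·6.5 = 569.4 + 69.67, so R_E^{EF} = 98.32 kN and R_F = 146 − 98.32 = 47.68 kN.
R_E = 6.635 + 98.32 = 105 kN.

R_E = 105 kN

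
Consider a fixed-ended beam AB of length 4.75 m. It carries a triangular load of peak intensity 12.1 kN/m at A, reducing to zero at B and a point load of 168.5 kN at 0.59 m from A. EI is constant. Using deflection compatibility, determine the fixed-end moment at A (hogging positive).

Release both end moments; the primary structure is a simply-supported span AB with redundants M_A and M_B.
On the primary (simply-supported) span, the end slopes from the loading are:
  at A: triangular load, peak 12.1: w₀L³/(45EI) = 28.82/EI
  at B: triangular load, peak 12.1: 7w₀L³/(360EI) = 25.22/EI
  at A: point load 168.5 at a = 0.59: Pab(L + b)/(6LEI) = 129.3/EI
  at B: point load 168.5 at a = 0.59: Pab(L + a)/(6LEI) = 77.49/EI
  θ_A0 = 158.1/EI,  θ_B0 = 102.7/EI
Flexibility coefficients: a unit moment at one end gives L/(3EI) there and L/(6EI) at the far end, so f₁₁ = f₂₂ = 1.583/EI and f₁₂ = f₂₁ = 0.7917/EI.
Compatibility — zero rotation at each built-in end:
  1.583 M_A + 0.7917 M_B = 158.1
  0.7917 M_A + 1.583 M_B = 102.7
Solving the pair gives M_A = 89.9 kN·m and M_B = 19.91 kN·m (hogging).

M_A = 89.9 kN·m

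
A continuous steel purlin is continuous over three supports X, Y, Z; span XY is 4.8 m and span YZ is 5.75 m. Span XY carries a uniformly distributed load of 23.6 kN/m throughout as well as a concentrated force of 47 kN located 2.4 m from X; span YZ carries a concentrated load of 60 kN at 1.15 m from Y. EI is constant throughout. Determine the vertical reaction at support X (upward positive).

Insert a hinge at Y; M_Y is the redundant, and each span becomes simply supported.
Rotations at Y on the released spans (each span's end-slope, ×1/EI):
  span XY: UDL 23.6: wL³/(24EI) = 108.7/EI
  span XY: point load 47 at a = 2.4: Pab(L + a)/(6LEI) = 67.68/EI
  span YZ: point load 60 at a = 1.15: Pab(L + b)/(6LEI) = 95.22/EI
  relative rotation θ_0 = (176.4 + 95.22)/EI = 271.6/EI
A unit hogging moment at Y produces rotation L₁/(3EI) + L₂/(3EI) = 3.517/EI.
Slope continuity at Y: θ_0 = M_Y·3.517/EI, so M_Y = 271.6/3.517 = 77.25 kN·m (hogging).
Span XY, ΣM about X with M_Y applied at Y: R_Y^{XY}·4.8 = 384.7 + 77.25, so R_Y^{XY} = 96.23 kN and R_X = 160.3 − 96.23 = 64.05 kN.

R_X = 64.05 kN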